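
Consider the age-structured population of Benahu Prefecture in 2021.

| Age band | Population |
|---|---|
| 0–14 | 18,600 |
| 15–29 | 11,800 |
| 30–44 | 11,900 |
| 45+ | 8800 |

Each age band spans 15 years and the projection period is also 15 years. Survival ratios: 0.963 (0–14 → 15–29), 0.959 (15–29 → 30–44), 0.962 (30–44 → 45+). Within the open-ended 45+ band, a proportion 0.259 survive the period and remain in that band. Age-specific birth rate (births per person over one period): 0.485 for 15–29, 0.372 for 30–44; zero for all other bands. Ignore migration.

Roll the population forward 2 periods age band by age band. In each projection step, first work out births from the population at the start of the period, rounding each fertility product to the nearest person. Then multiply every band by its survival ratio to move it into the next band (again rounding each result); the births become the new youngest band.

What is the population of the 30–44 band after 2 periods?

After projecting period 1:
Births: 11800 * 0.485 = 5723, 11900 * 0.372 = 4427 — total 10150
15–29: 18600 * 0.963 = 17912
30–44: 11800 * 0.959 = 11316
45+: 11900 * 0.962 + 8800 * 0.259 = 11448 + 2279 = 13727
End of period: [10150, 17912, 11316, 13727]
After projecting period 2:
Births: 17912 * 0.485 = 8687, 11316 * 0.372 = 4210 — total 12897
15–29: 10150 * 0.963 = 9774
30–44: 17912 * 0.959 = 17178
45+: 11316 * 0.962 + 13727 * 0.259 = 10886 + 3555 = 14441
End of period: [12897, 9774, 17178, 14441]

17178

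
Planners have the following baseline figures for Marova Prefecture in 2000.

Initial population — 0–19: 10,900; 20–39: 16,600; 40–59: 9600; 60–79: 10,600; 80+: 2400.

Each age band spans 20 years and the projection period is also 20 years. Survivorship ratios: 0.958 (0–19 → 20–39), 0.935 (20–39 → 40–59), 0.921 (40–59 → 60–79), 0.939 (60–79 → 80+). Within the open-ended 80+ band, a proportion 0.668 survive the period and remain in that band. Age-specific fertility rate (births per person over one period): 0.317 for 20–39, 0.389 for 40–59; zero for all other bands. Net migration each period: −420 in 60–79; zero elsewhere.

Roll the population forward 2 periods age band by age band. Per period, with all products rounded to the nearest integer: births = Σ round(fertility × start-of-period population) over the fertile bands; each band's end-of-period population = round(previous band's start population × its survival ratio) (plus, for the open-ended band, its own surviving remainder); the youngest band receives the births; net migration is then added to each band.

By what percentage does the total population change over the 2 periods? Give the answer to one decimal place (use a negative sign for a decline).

(Groups numbered youngest = 1 to oldest = 5.)
Period 1.
Births: 16600 × 0.317 = 5262  |  9600 × 0.389 = 3734 → total 8996
Group 2: 10900 × 0.958 = 10442
Group 3: 16600 × 0.935 = 15521
Group 4: 9600 × 0.921 = 8842
Group 5: 10600 × 0.939 + 2400 × 0.668 = 9953 + 1603 = 11556
Net migration: Group 4 − 420 → 8422
Giving 8996 / 10442 / 15521 / 8422 / 11556.
Period 2.
Births: 10442 × 0.317 = 3310  |  15521 × 0.389 = 6038 → total 9348
Group 2: 8996 × 0.958 = 8618
Group 3: 10442 × 0.935 = 9763
Group 4: 15521 × 0.921 = 14295
Group 5: 8422 × 0.939 + 11556 × 0.668 = 7908 + 7719 = 15627
Net migration: Group 4 − 420 → 13875
Giving 9348 / 8618 / 9763 / 13875 / 15627.
Total: 50100 → 57231; change = 7131; percentage change = 14.2%

14.2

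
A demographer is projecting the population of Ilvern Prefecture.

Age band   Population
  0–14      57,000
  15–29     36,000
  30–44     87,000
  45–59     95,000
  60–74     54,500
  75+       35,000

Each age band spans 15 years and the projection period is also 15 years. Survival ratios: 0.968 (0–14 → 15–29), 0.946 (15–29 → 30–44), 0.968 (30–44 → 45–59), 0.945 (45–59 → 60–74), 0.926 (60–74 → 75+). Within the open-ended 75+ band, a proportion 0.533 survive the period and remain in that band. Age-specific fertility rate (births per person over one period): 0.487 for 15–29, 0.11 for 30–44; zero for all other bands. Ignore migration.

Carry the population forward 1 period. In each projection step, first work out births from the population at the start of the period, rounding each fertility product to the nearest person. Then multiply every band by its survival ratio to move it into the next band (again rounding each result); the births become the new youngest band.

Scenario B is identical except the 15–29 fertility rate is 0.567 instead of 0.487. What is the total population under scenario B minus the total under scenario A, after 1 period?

(Bands numbered youngest = 1 to oldest = 6.)
Period 1.
Births: 36000 × 0.487 = 17532  |  87000 × 0.11 = 9570 ⇒ total 27102
Band 2: 57000 × 0.968 = 55176
Band 3: 36000 × 0.946 = 34056
Band 4: 87000 × 0.968 = 84216
Band 5: 95000 × 0.945 = 89775
Band 6: 54500 × 0.926 + 35000 × 0.533 = 50467 + 18655 = 69122
End of period: [27102, 55176, 34056, 84216, 89775, 69122]
Scenario A total after 1 period: 359447
Scenario B projection —
Period 1.
Births: 36000 × 0.567 = 20412  |  87000 × 0.11 = 9570 ⇒ total 29982
Band 2: 57000 × 0.968 = 55176
Band 3: 36000 × 0.946 = 34056
Band 4: 87000 × 0.968 = 84216
Band 5: 95000 × 0.945 = 89775
Band 6: 54500 × 0.926 + 35000 × 0.533 = 50467 + 18655 = 69122
End of period: [29982, 55176, 34056, 84216, 89775, 69122]
Scenario B total after 1 period: 362327
Difference B − A = 362327 − 359447 = 2880

2880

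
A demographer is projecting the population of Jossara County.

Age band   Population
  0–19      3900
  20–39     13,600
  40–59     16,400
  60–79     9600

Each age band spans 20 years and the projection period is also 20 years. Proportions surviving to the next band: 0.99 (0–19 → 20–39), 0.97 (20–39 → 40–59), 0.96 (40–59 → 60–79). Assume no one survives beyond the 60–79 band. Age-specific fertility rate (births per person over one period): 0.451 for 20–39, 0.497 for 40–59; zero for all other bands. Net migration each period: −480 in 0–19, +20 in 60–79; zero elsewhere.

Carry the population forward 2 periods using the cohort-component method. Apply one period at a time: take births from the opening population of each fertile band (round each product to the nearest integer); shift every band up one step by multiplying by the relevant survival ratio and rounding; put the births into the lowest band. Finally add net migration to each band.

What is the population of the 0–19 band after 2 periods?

(Groups numbered youngest = 1 to oldest = 4.)
After projecting period 1:
Births: 13600 × 0.451 = 6134  |  16400 × 0.497 = 8151 — total 14285
Group 2: 3900 × 0.99 = 3861
Group 3: 13600 × 0.97 = 13192
Group 4: 16400 × 0.96 = 15744
Net migration: Group 1 − 480 → 13805; Group 4 + 20 → 15764
Population now: 0–19=13805, 20–39=3861, 40–59=13192, 60–79=15764
After projecting period 2:
Births: 3861 × 0.451 = 1741  |  13192 × 0.497 = 6556 — total 8297
Group 2: 13805 × 0.99 = 13667
Group 3: 3861 × 0.97 = 3745
Group 4: 13192 × 0.96 = 12664
Net migration: Group 1 − 480 → 7817; Group 4 + 20 → 12684
Population now: 0–19=7817, 20–39=13667, 40–59=3745, 60–79=12684

7817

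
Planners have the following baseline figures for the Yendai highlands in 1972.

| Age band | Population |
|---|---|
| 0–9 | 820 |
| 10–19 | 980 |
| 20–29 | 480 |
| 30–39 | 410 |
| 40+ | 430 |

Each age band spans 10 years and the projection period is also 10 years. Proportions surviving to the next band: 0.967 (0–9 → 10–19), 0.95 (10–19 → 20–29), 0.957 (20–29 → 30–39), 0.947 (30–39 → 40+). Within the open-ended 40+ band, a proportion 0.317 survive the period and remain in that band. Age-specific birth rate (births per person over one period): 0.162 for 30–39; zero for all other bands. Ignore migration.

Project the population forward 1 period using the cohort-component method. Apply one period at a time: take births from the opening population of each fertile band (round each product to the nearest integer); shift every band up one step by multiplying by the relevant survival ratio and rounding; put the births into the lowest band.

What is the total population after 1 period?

2773

Let group 1 be 0–9 through group 5 = 40+.
Period 1.
Births: 410 * 0.162 = 66
Group 2: 820 * 0.967 = 793
Group 3: 980 * 0.95 = 931
Group 4: 480 * 0.957 = 459
Group 5: 410 * 0.947 + 430 * 0.317 = 388 + 136 = 524
Giving 66 / 793 / 931 / 459 / 524.
Total after period 1: 66 + 793 + 931 + 459 + 524 = 2773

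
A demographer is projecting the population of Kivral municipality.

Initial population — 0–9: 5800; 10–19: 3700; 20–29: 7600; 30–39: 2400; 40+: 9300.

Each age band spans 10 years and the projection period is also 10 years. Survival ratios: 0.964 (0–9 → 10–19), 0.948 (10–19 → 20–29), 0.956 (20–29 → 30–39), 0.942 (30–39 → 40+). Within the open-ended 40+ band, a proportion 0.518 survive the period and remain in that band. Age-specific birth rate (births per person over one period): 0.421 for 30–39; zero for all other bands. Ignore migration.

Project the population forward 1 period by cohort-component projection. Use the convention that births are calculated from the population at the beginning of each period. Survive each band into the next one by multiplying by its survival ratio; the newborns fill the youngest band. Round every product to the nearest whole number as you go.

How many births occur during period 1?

1010

Period 1.
Births: 2400 * 0.421 = 1010
10–19: 5800 * 0.964 = 5591
20–29: 3700 * 0.948 = 3508
30–39: 7600 * 0.956 = 7266
40+: 2400 * 0.942 + 9300 * 0.518 = 2261 + 4817 = 7078
Population now: 0–9=1010, 10–19=5591, 20–29=3508, 30–39=7266, 40+=7078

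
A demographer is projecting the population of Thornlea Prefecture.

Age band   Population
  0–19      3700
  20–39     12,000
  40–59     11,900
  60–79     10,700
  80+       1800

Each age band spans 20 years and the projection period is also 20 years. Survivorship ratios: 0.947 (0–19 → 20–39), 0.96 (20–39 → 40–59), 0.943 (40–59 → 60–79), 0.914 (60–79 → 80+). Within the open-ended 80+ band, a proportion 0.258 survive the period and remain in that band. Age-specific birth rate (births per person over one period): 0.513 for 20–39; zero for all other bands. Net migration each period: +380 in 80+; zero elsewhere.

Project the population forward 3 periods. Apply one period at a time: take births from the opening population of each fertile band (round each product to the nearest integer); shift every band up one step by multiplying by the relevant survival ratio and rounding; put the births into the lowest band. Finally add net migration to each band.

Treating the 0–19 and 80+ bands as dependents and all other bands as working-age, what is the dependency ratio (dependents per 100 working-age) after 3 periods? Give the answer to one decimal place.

Call the bands 1 to 5, youngest first.
After projecting period 1:
Births: 12000 × 0.513 = 6156
Band 2: 3700 × 0.947 = 3504
Band 3: 12000 × 0.96 = 11520
Band 4: 11900 × 0.943 = 11222
Band 5: 10700 × 0.914 + 1800 × 0.258 = 9780 + 464 = 10244
Net migration: Band 5 + 380 → 10624
Population now: 0–19=6156, 20–39=3504, 40–59=11520, 60–79=11222, 80+=10624
After projecting period 2:
Births: 3504 × 0.513 = 1798
Band 2: 6156 × 0.947 = 5830
Band 3: 3504 × 0.96 = 3364
Band 4: 11520 × 0.943 = 10863
Band 5: 11222 × 0.914 + 10624 × 0.258 = 10257 + 2741 = 12998
Net migration: Band 5 + 380 → 13378
Population now: 0–19=1798, 20–39=5830, 40–59=3364, 60–79=10863, 80+=13378
After projecting period 3:
Births: 5830 × 0.513 = 2991
Band 2: 1798 × 0.947 = 1703
Band 3: 5830 × 0.96 = 5597
Band 4: 3364 × 0.943 = 3172
Band 5: 10863 × 0.914 + 13378 × 0.258 = 9929 + 3452 = 13381
Net migration: Band 5 + 380 → 13761
Population now: 0–19=2991, 20–39=1703, 40–59=5597, 60–79=3172, 80+=13761
Dependents (band 0–19 + band 80+) = 2991 + 13761 = 16752; working-age = 10472; ratio = 16752/10472 × 100 = 160.0

160.0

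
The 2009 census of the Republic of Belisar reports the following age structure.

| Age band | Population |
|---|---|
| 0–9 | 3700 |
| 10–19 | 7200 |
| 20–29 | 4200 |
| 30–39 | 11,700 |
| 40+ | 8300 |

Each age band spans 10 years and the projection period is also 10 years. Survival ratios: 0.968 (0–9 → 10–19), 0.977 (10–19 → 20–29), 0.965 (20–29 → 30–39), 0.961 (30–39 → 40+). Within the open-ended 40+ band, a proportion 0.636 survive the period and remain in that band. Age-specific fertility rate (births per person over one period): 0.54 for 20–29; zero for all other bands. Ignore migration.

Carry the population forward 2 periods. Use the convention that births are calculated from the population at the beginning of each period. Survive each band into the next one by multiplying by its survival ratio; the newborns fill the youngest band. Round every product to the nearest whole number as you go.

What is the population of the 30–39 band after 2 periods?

Call the bands 1 to 5, youngest first.
After projecting period 1:
Births: 4200 × 0.54 = 2268
Band 2: 3700 × 0.968 = 3582
Band 3: 7200 × 0.977 = 7034
Band 4: 4200 × 0.965 = 4053
Band 5: 11700 × 0.961 + 8300 × 0.636 = 11244 + 5279 = 16523
Population now: 0–9=2268, 10–19=3582, 20–29=7034, 30–39=4053, 40+=16523
After projecting period 2:
Births: 7034 × 0.54 = 3798
Band 2: 2268 × 0.968 = 2195
Band 3: 3582 × 0.977 = 3500
Band 4: 7034 × 0.965 = 6788
Band 5: 4053 × 0.961 + 16523 × 0.636 = 3895 + 10509 = 14404
Population now: 0–9=3798, 10–19=2195, 20–29=3500, 30–39=6788, 40+=14404

6788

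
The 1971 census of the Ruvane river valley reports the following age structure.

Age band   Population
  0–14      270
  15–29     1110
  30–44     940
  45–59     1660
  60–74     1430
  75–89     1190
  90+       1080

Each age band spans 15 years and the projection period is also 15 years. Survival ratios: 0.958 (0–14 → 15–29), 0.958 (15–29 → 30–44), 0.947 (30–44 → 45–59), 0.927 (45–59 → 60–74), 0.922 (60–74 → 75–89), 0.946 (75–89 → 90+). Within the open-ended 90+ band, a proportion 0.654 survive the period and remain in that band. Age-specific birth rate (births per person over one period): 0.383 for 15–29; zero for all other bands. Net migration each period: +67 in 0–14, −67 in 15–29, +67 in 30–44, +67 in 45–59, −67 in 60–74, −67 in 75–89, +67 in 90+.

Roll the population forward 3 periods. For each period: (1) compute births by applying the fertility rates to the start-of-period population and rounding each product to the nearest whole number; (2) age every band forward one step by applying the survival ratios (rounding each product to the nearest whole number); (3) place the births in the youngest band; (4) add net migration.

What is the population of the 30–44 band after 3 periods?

454

Let group 1 be 0–14 through group 7 = 90+.
— Period 1 —
Births: 1110 × 0.383 = 425
Group 2: 270 × 0.958 = 259
Group 3: 1110 × 0.958 = 1063
Group 4: 940 × 0.947 = 890
Group 5: 1660 × 0.927 = 1539
Group 6: 1430 × 0.922 = 1318
Group 7: 1190 × 0.946 + 1080 × 0.654 = 1126 + 706 = 1832
Net migration: Group 1 + 67 → 492; Group 2 − 67 → 192; Group 3 + 67 → 1130; Group 4 + 67 → 957; Group 5 − 67 → 1472; Group 6 − 67 → 1251; Group 7 + 67 → 1899
Giving 492 / 192 / 1130 / 957 / 1472 / 1251 / 1899.
— Period 2 —
Births: 192 × 0.383 = 74
Group 2: 492 × 0.958 = 471
Group 3: 192 × 0.958 = 184
Group 4: 1130 × 0.947 = 1070
Group 5: 957 × 0.927 = 887
Group 6: 1472 × 0.922 = 1357
Group 7: 1251 × 0.946 + 1899 × 0.654 = 1183 + 1242 = 2425
Net migration: Group 1 + 67 → 141; Group 2 − 67 → 404; Group 3 + 67 → 251; Group 4 + 67 → 1137; Group 5 − 67 → 820; Group 6 − 67 → 1290; Group 7 + 67 → 2492
Giving 141 / 404 / 251 / 1137 / 820 / 1290 / 2492.
— Period 3 —
Births: 404 × 0.383 = 155
Group 2: 141 × 0.958 = 135
Group 3: 404 × 0.958 = 387
Group 4: 251 × 0.947 = 238
Group 5: 1137 × 0.927 = 1054
Group 6: 820 × 0.922 = 756
Group 7: 1290 × 0.946 + 2492 × 0.654 = 1220 + 1630 = 2850
Net migration: Group 1 + 67 → 222; Group 2 − 67 → 68; Group 3 + 67 → 454; Group 4 + 67 → 305; Group 5 − 67 → 987; Group 6 − 67 → 689; Group 7 + 67 → 2917
Giving 222 / 68 / 454 / 305 / 987 / 689 / 2917.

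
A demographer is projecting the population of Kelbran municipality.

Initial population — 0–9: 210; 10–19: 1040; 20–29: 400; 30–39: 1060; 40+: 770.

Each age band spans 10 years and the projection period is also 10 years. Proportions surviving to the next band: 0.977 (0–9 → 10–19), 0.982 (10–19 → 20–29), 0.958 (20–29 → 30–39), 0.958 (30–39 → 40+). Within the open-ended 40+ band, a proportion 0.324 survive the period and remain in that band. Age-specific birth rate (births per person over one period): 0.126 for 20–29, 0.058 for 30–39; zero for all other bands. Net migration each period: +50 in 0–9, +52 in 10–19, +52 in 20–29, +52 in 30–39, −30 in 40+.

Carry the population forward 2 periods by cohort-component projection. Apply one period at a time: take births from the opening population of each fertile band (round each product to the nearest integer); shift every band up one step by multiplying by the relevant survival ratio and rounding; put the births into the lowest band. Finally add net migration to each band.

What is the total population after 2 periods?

2590

[period 1]
Births: 400 × 0.126 = 50 ; 1060 × 0.058 = 61 ⇒ total 111
10–19: 210 × 0.977 = 205
20–29: 1040 × 0.982 = 1021
30–39: 400 × 0.958 = 383
40+: 1060 × 0.958 + 770 × 0.324 = 1015 + 249 = 1264
Net migration: 0–9 + 50 → 161; 10–19 + 52 → 257; 20–29 + 52 → 1073; 30–39 + 52 → 435; 40+ − 30 → 1234
Population now: 0–9=161, 10–19=257, 20–29=1073, 30–39=435, 40+=1234
[period 2]
Births: 1073 × 0.126 = 135 ; 435 × 0.058 = 25 ⇒ total 160
10–19: 161 × 0.977 = 157
20–29: 257 × 0.982 = 252
30–39: 1073 × 0.958 = 1028
40+: 435 × 0.958 + 1234 × 0.324 = 417 + 400 = 817
Net migration: 0–9 + 50 → 210; 10–19 + 52 → 209; 20–29 + 52 → 304; 30–39 + 52 → 1080; 40+ − 30 → 787
Population now: 0–9=210, 10–19=209, 20–29=304, 30–39=1080, 40+=787
Total after period 2: 210 + 209 + 304 + 1080 + 787 = 2590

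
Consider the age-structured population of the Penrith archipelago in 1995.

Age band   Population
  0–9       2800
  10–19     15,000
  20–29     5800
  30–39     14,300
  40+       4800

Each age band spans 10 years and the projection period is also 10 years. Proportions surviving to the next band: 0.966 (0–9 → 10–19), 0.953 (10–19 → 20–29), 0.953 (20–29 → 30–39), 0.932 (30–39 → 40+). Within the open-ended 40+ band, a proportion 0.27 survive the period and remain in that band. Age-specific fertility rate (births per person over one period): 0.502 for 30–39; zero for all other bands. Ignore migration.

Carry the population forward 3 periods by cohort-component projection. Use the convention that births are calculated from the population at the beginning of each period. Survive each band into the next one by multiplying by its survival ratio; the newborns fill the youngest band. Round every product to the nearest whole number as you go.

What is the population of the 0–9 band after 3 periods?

6839

Let group 1 be 0–9 through group 5 = 40+.
— Period 1 —
Births: 14300 × 0.502 = 7179
Group 2: 2800 × 0.966 = 2705
Group 3: 15000 × 0.953 = 14295
Group 4: 5800 × 0.953 = 5527
Group 5: 14300 × 0.932 + 4800 × 0.27 = 13328 + 1296 = 14624
Giving 7179 / 2705 / 14295 / 5527 / 14624.
— Period 2 —
Births: 5527 × 0.502 = 2775
Group 2: 7179 × 0.966 = 6935
Group 3: 2705 × 0.953 = 2578
Group 4: 14295 × 0.953 = 13623
Group 5: 5527 × 0.932 + 14624 × 0.27 = 5151 + 3948 = 9099
Giving 2775 / 6935 / 2578 / 13623 / 9099.
— Period 3 —
Births: 13623 × 0.502 = 6839
Group 2: 2775 × 0.966 = 2681
Group 3: 6935 × 0.953 = 6609
Group 4: 2578 × 0.953 = 2457
Group 5: 13623 × 0.932 + 9099 × 0.27 = 12697 + 2457 = 15154
Giving 6839 / 2681 / 6609 / 2457 / 15154.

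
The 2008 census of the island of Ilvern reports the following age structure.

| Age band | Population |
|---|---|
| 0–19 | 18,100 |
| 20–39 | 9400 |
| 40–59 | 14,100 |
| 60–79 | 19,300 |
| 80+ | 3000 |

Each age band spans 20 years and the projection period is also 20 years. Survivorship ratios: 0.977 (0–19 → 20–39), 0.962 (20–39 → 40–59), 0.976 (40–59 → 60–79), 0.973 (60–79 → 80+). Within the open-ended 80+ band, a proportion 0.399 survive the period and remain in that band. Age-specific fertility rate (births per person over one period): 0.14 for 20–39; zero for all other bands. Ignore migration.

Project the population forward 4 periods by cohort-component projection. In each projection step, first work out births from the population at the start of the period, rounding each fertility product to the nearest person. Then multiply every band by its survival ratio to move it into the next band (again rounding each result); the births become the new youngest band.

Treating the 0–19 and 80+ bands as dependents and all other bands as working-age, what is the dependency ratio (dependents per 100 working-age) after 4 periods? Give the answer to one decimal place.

628.6

Period 1.
Births: 9400 × 0.14 = 1316
20–39: 18100 × 0.977 = 17684
40–59: 9400 × 0.962 = 9043
60–79: 14100 × 0.976 = 13762
80+: 19300 × 0.973 + 3000 × 0.399 = 18779 + 1197 = 19976
Population now: 0–19=1316, 20–39=17684, 40–59=9043, 60–79=13762, 80+=19976
Period 2.
Births: 17684 × 0.14 = 2476
20–39: 1316 × 0.977 = 1286
40–59: 17684 × 0.962 = 17012
60–79: 9043 × 0.976 = 8826
80+: 13762 × 0.973 + 19976 × 0.399 = 13390 + 7970 = 21360
Population now: 0–19=2476, 20–39=1286, 40–59=17012, 60–79=8826, 80+=21360
Period 3.
Births: 1286 × 0.14 = 180
20–39: 2476 × 0.977 = 2419
40–59: 1286 × 0.962 = 1237
60–79: 17012 × 0.976 = 16604
80+: 8826 × 0.973 + 21360 × 0.399 = 8588 + 8523 = 17111
Population now: 0–19=180, 20–39=2419, 40–59=1237, 60–79=16604, 80+=17111
Period 4.
Births: 2419 × 0.14 = 339
20–39: 180 × 0.977 = 176
40–59: 2419 × 0.962 = 2327
60–79: 1237 × 0.976 = 1207
80+: 16604 × 0.973 + 17111 × 0.399 = 16156 + 6827 = 22983
Population now: 0–19=339, 20–39=176, 40–59=2327, 60–79=1207, 80+=22983
Dependents (band 0–19 + band 80+) = 339 + 22983 = 23322; working-age = 3710; ratio = 23322/3710 × 100 = 628.6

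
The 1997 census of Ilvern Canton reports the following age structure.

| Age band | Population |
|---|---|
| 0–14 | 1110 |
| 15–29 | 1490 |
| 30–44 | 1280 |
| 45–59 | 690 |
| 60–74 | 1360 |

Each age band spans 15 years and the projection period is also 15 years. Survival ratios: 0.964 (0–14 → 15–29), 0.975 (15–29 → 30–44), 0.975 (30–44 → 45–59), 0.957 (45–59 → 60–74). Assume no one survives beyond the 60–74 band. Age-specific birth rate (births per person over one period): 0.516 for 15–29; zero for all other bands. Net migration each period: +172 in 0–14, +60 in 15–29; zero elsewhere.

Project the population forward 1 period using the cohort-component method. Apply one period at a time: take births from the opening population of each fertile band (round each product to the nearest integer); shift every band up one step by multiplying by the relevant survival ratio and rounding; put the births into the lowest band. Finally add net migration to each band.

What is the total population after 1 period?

(Bands numbered youngest = 1 to oldest = 5.)
Period 1:
Births: 1490 × 0.516 = 769
Band 2: 1110 × 0.964 = 1070
Band 3: 1490 × 0.975 = 1453
Band 4: 1280 × 0.975 = 1248
Band 5: 690 × 0.957 = 660
Net migration: Band 1 + 172 → 941; Band 2 + 60 → 1130
Population now: 0–14=941, 15–29=1130, 30–44=1453, 45–59=1248, 60–74=660
Total after period 1: 941 + 1130 + 1453 + 1248 + 660 = 5432

5432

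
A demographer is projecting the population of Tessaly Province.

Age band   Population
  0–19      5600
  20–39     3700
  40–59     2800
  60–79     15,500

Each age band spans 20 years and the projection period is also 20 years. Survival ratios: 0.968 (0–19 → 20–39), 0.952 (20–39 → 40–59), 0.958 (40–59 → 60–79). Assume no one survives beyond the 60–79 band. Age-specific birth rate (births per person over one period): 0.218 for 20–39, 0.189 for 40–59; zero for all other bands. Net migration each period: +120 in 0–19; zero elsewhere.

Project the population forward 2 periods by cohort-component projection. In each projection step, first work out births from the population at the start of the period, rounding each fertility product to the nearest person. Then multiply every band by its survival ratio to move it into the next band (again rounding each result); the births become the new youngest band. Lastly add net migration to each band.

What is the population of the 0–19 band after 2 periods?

1968

Numbering the bands 1..4 from youngest to oldest:
After projecting period 1:
Births: 3700 × 0.218 = 807 ; 2800 × 0.189 = 529 — total 1336
Band 2: 5600 × 0.968 = 5421
Band 3: 3700 × 0.952 = 3522
Band 4: 2800 × 0.958 = 2682
Net migration: Band 1 + 120 → 1456
End of period: [1456, 5421, 3522, 2682]
After projecting period 2:
Births: 5421 × 0.218 = 1182 ; 3522 × 0.189 = 666 — total 1848
Band 2: 1456 × 0.968 = 1409
Band 3: 5421 × 0.952 = 5161
Band 4: 3522 × 0.958 = 3374
Net migration: Band 1 + 120 → 1968
End of period: [1968, 1409, 5161, 3374]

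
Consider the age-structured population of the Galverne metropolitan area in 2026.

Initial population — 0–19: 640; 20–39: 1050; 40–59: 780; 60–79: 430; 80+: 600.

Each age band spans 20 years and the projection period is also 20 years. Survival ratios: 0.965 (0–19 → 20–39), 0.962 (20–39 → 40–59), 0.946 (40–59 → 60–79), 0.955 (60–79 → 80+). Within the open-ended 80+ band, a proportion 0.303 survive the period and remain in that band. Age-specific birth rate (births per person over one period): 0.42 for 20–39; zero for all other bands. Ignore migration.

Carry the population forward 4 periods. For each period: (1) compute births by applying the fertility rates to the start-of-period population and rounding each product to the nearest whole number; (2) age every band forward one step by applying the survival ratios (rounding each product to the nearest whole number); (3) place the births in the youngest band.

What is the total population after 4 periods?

1803

— Period 1 —
Births: 1050 × 0.42 = 441
20–39: 640 × 0.965 = 618
40–59: 1050 × 0.962 = 1010
60–79: 780 × 0.946 = 738
80+: 430 × 0.955 + 600 × 0.303 = 411 + 182 = 593
End of period: [441, 618, 1010, 738, 593]
— Period 2 —
Births: 618 × 0.42 = 260
20–39: 441 × 0.965 = 426
40–59: 618 × 0.962 = 595
60–79: 1010 × 0.946 = 955
80+: 738 × 0.955 + 593 × 0.303 = 705 + 180 = 885
End of period: [260, 426, 595, 955, 885]
— Period 3 —
Births: 426 × 0.42 = 179
20–39: 260 × 0.965 = 251
40–59: 426 × 0.962 = 410
60–79: 595 × 0.946 = 563
80+: 955 × 0.955 + 885 × 0.303 = 912 + 268 = 1180
End of period: [179, 251, 410, 563, 1180]
— Period 4 —
Births: 251 × 0.42 = 105
20–39: 179 × 0.965 = 173
40–59: 251 × 0.962 = 241
60–79: 410 × 0.946 = 388
80+: 563 × 0.955 + 1180 × 0.303 = 538 + 358 = 896
End of period: [105, 173, 241, 388, 896]
Total after period 4: 105 + 173 + 241 + 388 + 896 = 1803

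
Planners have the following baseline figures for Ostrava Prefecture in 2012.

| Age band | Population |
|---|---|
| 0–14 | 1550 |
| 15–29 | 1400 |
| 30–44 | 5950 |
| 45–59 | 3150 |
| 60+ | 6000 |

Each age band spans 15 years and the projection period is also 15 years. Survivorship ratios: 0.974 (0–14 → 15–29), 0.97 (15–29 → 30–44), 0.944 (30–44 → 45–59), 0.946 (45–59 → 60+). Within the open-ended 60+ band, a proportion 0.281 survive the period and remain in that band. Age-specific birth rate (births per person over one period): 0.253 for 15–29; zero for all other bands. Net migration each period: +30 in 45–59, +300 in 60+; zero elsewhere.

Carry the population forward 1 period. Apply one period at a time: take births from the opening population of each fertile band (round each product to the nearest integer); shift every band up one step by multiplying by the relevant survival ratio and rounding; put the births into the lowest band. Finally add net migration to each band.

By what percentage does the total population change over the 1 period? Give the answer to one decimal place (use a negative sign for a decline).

-23.4

Period 1:
Births: 1400 * 0.253 = 354
15–29: 1550 * 0.974 = 1510
30–44: 1400 * 0.97 = 1358
45–59: 5950 * 0.944 = 5617
60+: 3150 * 0.946 + 6000 * 0.281 = 2980 + 1686 = 4666
Net migration: 45–59 + 30 → 5647; 60+ + 300 → 4966
End of period: [354, 1510, 1358, 5647, 4966]
Total: 18050 → 13835; change = -4215; percentage change = -23.4%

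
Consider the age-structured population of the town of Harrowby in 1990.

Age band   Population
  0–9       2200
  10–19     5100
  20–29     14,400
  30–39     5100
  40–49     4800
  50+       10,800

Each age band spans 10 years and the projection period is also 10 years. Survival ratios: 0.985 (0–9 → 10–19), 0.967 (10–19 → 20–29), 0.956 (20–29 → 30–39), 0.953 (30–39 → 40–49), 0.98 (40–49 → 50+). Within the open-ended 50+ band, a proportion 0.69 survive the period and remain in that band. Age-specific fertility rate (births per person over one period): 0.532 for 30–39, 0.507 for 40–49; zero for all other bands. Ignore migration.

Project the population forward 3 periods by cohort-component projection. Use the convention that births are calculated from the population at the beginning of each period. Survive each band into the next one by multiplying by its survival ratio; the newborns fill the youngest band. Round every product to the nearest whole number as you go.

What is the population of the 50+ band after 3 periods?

21931

Let band 1 be 0–9 through band 6 = 50+.
[period 1]
Births: 5100 × 0.532 = 2713 ; 4800 × 0.507 = 2434 → total 5147
Band 2: 2200 × 0.985 = 2167
Band 3: 5100 × 0.967 = 4932
Band 4: 14400 × 0.956 = 13766
Band 5: 5100 × 0.953 = 4860
Band 6: 4800 × 0.98 + 10800 × 0.69 = 4704 + 7452 = 12156
→ [5147, 2167, 4932, 13766, 4860, 12156]
[period 2]
Births: 13766 × 0.532 = 7324 ; 4860 × 0.507 = 2464 → total 9788
Band 2: 5147 × 0.985 = 5070
Band 3: 2167 × 0.967 = 2095
Band 4: 4932 × 0.956 = 4715
Band 5: 13766 × 0.953 = 13119
Band 6: 4860 × 0.98 + 12156 × 0.69 = 4763 + 8388 = 13151
→ [9788, 5070, 2095, 4715, 13119, 13151]
[period 3]
Births: 4715 × 0.532 = 2508 ; 13119 × 0.507 = 6651 → total 9159
Band 2: 9788 × 0.985 = 9641
Band 3: 5070 × 0.967 = 4903
Band 4: 2095 × 0.956 = 2003
Band 5: 4715 × 0.953 = 4493
Band 6: 13119 × 0.98 + 13151 × 0.69 = 12857 + 9074 = 21931
→ [9159, 9641, 4903, 2003, 4493, 21931]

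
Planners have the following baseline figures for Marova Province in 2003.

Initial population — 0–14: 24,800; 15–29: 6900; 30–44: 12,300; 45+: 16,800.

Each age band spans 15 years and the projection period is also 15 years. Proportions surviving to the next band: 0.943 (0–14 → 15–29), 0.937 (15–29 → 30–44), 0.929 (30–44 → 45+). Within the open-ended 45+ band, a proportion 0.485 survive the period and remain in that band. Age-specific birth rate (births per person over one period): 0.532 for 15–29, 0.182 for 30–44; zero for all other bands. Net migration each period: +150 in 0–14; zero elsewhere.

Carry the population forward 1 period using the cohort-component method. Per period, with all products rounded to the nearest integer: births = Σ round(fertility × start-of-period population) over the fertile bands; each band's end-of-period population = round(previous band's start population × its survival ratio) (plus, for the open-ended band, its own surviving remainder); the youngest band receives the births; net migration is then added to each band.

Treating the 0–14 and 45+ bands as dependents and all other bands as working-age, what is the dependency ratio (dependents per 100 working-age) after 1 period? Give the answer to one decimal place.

(Groups numbered youngest = 1 to oldest = 4.)
Period 1.
Births: 6900 * 0.532 = 3671, 12300 * 0.182 = 2239 ⇒ total 5910
Group 2: 24800 * 0.943 = 23386
Group 3: 6900 * 0.937 = 6465
Group 4: 12300 * 0.929 + 16800 * 0.485 = 11427 + 8148 = 19575
Net migration: Group 1 + 150 → 6060
Population now: 0–14=6060, 15–29=23386, 30–44=6465, 45+=19575
Dependents (band 0–14 + band 45+) = 6060 + 19575 = 25635; working-age = 29851; ratio = 25635/29851 × 100 = 85.9

85.9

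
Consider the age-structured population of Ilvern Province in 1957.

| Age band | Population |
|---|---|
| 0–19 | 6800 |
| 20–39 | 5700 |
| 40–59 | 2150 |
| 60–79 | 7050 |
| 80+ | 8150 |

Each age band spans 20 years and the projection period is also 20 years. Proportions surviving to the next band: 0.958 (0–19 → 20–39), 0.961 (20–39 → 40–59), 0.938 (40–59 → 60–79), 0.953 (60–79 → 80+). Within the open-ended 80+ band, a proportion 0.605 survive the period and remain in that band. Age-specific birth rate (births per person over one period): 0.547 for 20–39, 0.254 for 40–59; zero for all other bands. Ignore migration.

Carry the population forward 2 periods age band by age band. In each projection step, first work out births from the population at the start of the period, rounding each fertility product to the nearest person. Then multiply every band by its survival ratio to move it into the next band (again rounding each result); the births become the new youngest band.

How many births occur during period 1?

3664

Let band 1 be 0–19 through band 5 = 80+.
[period 1]
Births: 5700 × 0.547 = 3118, 2150 × 0.254 = 546 — total 3664
Band 2: 6800 × 0.958 = 6514
Band 3: 5700 × 0.961 = 5478
Band 4: 2150 × 0.938 = 2017
Band 5: 7050 × 0.953 + 8150 × 0.605 = 6719 + 4931 = 11650
End of period: [3664, 6514, 5478, 2017, 11650]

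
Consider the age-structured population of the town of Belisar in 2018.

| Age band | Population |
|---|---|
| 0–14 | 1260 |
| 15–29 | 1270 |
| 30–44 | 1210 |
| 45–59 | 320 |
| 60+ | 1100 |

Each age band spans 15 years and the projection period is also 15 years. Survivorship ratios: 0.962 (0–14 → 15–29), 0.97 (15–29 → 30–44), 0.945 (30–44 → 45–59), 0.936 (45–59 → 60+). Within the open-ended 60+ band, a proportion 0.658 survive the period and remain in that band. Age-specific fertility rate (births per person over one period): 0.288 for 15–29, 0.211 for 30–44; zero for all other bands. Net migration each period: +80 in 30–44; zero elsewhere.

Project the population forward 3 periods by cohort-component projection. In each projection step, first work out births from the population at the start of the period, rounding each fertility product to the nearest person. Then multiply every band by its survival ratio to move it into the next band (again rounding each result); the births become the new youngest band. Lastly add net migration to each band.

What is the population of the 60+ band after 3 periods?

Let band 1 be 0–14 through band 5 = 60+.
Period 1:
Births: 1270 * 0.288 = 366, 1210 * 0.211 = 255 → total 621
Band 2: 1260 * 0.962 = 1212
Band 3: 1270 * 0.97 = 1232
Band 4: 1210 * 0.945 = 1143
Band 5: 320 * 0.936 + 1100 * 0.658 = 300 + 724 = 1024
Net migration: Band 3 + 80 → 1312
End of period: [621, 1212, 1312, 1143, 1024]
Period 2:
Births: 1212 * 0.288 = 349, 1312 * 0.211 = 277 → total 626
Band 2: 621 * 0.962 = 597
Band 3: 1212 * 0.97 = 1176
Band 4: 1312 * 0.945 = 1240
Band 5: 1143 * 0.936 + 1024 * 0.658 = 1070 + 674 = 1744
Net migration: Band 3 + 80 → 1256
End of period: [626, 597, 1256, 1240, 1744]
Period 3:
Births: 597 * 0.288 = 172, 1256 * 0.211 = 265 → total 437
Band 2: 626 * 0.962 = 602
Band 3: 597 * 0.97 = 579
Band 4: 1256 * 0.945 = 1187
Band 5: 1240 * 0.936 + 1744 * 0.658 = 1161 + 1148 = 2309
Net migration: Band 3 + 80 → 659
End of period: [437, 602, 659, 1187, 2309]

2309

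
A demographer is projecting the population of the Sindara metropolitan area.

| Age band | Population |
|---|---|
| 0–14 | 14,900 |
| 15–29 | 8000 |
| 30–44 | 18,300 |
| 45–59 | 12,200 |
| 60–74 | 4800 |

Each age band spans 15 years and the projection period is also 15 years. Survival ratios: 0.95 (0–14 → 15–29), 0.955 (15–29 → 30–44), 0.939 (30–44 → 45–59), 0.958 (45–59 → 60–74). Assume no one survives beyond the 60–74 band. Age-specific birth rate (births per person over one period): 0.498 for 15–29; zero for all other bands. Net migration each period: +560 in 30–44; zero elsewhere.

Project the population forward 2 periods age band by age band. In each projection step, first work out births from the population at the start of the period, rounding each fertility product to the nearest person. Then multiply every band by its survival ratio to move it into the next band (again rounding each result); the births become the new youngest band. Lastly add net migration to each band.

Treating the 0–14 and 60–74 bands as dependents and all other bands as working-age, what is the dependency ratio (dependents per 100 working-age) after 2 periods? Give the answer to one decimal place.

Let group 1 be 0–14 through group 5 = 60–74.
— Period 1 —
Births: 8000 × 0.498 = 3984
Group 2: 14900 × 0.95 = 14155
Group 3: 8000 × 0.955 = 7640
Group 4: 18300 × 0.939 = 17184
Group 5: 12200 × 0.958 = 11688
Net migration: Group 3 + 560 → 8200
→ [3984, 14155, 8200, 17184, 11688]
— Period 2 —
Births: 14155 × 0.498 = 7049
Group 2: 3984 × 0.95 = 3785
Group 3: 14155 × 0.955 = 13518
Group 4: 8200 × 0.939 = 7700
Group 5: 17184 × 0.958 = 16462
Net migration: Group 3 + 560 → 14078
→ [7049, 3785, 14078, 7700, 16462]
Dependents (band 0–14 + band 60–74) = 7049 + 16462 = 23511; working-age = 25563; ratio = 23511/25563 × 100 = 92.0

92.0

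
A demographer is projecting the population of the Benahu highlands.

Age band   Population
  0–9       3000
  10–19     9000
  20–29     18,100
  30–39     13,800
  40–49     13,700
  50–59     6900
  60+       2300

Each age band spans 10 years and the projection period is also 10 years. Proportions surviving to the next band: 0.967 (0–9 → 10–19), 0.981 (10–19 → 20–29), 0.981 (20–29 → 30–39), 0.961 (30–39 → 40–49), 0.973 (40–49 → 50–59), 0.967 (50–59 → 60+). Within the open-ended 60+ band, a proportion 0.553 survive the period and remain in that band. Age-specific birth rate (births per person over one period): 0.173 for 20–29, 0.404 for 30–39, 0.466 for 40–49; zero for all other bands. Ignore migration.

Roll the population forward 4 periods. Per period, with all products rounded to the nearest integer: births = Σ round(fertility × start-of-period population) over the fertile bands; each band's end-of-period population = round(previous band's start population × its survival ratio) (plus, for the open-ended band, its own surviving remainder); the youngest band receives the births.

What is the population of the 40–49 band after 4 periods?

Numbering the groups 1..7 from youngest to oldest:
Period 1:
Births: 18100 * 0.173 = 3131, 13800 * 0.404 = 5575, 13700 * 0.466 = 6384 → 15090
Group 2: 3000 * 0.967 = 2901
Group 3: 9000 * 0.981 = 8829
Group 4: 18100 * 0.981 = 17756
Group 5: 13800 * 0.961 = 13262
Group 6: 13700 * 0.973 = 13330
Group 7: 6900 * 0.967 + 2300 * 0.553 = 6672 + 1272 = 7944
End of period: [15090, 2901, 8829, 17756, 13262, 13330, 7944]
Period 2:
Births: 8829 * 0.173 = 1527, 17756 * 0.404 = 7173, 13262 * 0.466 = 6180 → 14880
Group 2: 15090 * 0.967 = 14592
Group 3: 2901 * 0.981 = 2846
Group 4: 8829 * 0.981 = 8661
Group 5: 17756 * 0.961 = 17064
Group 6: 13262 * 0.973 = 12904
Group 7: 13330 * 0.967 + 7944 * 0.553 = 12890 + 4393 = 17283
End of period: [14880, 14592, 2846, 8661, 17064, 12904, 17283]
Period 3:
Births: 2846 * 0.173 = 492, 8661 * 0.404 = 3499, 17064 * 0.466 = 7952 → 11943
Group 2: 14880 * 0.967 = 14389
Group 3: 14592 * 0.981 = 14315
Group 4: 2846 * 0.981 = 2792
Group 5: 8661 * 0.961 = 8323
Group 6: 17064 * 0.973 = 16603
Group 7: 12904 * 0.967 + 17283 * 0.553 = 12478 + 9557 = 22035
End of period: [11943, 14389, 14315, 2792, 8323, 16603, 22035]
Period 4:
Births: 14315 * 0.173 = 2476, 2792 * 0.404 = 1128, 8323 * 0.466 = 3879 → 7483
Group 2: 11943 * 0.967 = 11549
Group 3: 14389 * 0.981 = 14116
Group 4: 14315 * 0.981 = 14043
Group 5: 2792 * 0.961 = 2683
Group 6: 8323 * 0.973 = 8098
Group 7: 16603 * 0.967 + 22035 * 0.553 = 16055 + 12185 = 28240
End of period: [7483, 11549, 14116, 14043, 2683, 8098, 28240]

2683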